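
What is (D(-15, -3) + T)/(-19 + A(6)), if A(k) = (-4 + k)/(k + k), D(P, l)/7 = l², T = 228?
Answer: -1746/113 ≈ -15.451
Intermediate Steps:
D(P, l) = 7*l²
A(k) = (-4 + k)/(2*k) (A(k) = (-4 + k)/((2*k)) = (-4 + k)*(1/(2*k)) = (-4 + k)/(2*k))
(D(-15, -3) + T)/(-19 + A(6)) = (7*(-3)² + 228)/(-19 + (½)*(-4 + 6)/6) = (7*9 + 228)/(-19 + (½)*(⅙)*2) = (63 + 228)/(-19 + ⅙) = 291/(-113/6) = 291*(-6/113) = -1746/113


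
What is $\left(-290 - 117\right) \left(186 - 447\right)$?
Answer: $106227$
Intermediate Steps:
$\left(-290 - 117\right) \left(186 - 447\right) = \left(-407\right) \left(-261\right) = 106227$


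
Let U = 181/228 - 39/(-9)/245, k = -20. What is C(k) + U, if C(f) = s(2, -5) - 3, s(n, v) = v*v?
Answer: 424751/18620 ≈ 22.812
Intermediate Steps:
s(n, v) = v²
U = 15111/18620 (U = 181*(1/228) - 39*(-⅑)*(1/245) = 181/228 + (13/3)*(1/245) = 181/228 + 13/735 = 15111/18620 ≈ 0.81155)
C(f) = 22 (C(f) = (-5)² - 3 = 25 - 3 = 22)
C(k) + U = 22 + 15111/18620 = 424751/18620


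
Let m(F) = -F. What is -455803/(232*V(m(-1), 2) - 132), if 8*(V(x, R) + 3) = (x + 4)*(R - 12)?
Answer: 455803/2278 ≈ 200.09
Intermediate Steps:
V(x, R) = -3 + (-12 + R)*(4 + x)/8 (V(x, R) = -3 + ((x + 4)*(R - 12))/8 = -3 + ((4 + x)*(-12 + R))/8 = -3 + ((-12 + R)*(4 + x))/8 = -3 + (-12 + R)*(4 + x)/8)
-455803/(232*V(m(-1), 2) - 132) = -455803/(232*(-9 + (1/2)*2 - (-3)*(-1)/2 + (1/8)*2*(-1*(-1))) - 132) = -455803/(232*(-9 + 1 - 3/2*1 + (1/8)*2*1) - 132) = -455803/(232*(-9 + 1 - 3/2 + 1/4) - 132) = -455803/(232*(-37/4) - 132) = -455803/(-2146 - 132) = -455803/(-2278) = -455803*(-1/2278) = 455803/2278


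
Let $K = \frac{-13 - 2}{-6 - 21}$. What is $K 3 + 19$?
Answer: $\frac{62}{3} \approx 20.667$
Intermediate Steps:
$K = \frac{5}{9}$ ($K = - \frac{15}{-27} = \left(-15\right) \left(- \frac{1}{27}\right) = \frac{5}{9} \approx 0.55556$)
$K 3 + 19 = \frac{5}{9} \cdot 3 + 19 = \frac{5}{3} + 19 = \frac{62}{3}$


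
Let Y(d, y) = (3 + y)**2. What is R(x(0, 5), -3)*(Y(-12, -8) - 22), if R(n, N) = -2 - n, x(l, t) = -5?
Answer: 9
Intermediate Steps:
R(x(0, 5), -3)*(Y(-12, -8) - 22) = (-2 - 1*(-5))*((3 - 8)**2 - 22) = (-2 + 5)*((-5)**2 - 22) = 3*(25 - 22) = 3*3 = 9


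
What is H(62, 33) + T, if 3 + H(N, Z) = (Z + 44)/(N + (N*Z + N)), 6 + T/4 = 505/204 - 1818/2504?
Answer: -98805857/4948530 ≈ -19.967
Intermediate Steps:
T = -271406/15963 (T = -24 + 4*(505/204 - 1818/2504) = -24 + 4*(505*(1/204) - 1818*1/2504) = -24 + 4*(505/204 - 909/1252) = -24 + 4*(55853/31926) = -24 + 111706/15963 = -271406/15963 ≈ -17.002)
H(N, Z) = -3 + (44 + Z)/(2*N + N*Z) (H(N, Z) = -3 + (Z + 44)/(N + (N*Z + N)) = -3 + (44 + Z)/(N + (N + N*Z)) = -3 + (44 + Z)/(2*N + N*Z))
H(62, 33) + T = (44 + 33 - 6*62 - 3*62*33)/(62*(2 + 33)) - 271406/15963 = (1/62)*(44 + 33 - 372 - 6138)/35 - 271406/15963 = (1/62)*(1/35)*(-6433) - 271406/15963 = -919/310 - 271406/15963 = -98805857/4948530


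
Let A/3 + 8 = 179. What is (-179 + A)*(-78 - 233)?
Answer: -103874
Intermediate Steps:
A = 513 (A = -24 + 3*179 = -24 + 537 = 513)
(-179 + A)*(-78 - 233) = (-179 + 513)*(-78 - 233) = 334*(-311) = -103874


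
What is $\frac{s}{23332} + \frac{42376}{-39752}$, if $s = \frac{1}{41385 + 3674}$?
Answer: $- \frac{5568823961667}{5223992125772} \approx -1.066$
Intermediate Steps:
$s = \frac{1}{45059} \approx 2.2193 \cdot 10^{-5}$
$\frac{s}{23332} + \frac{42376}{-39752} = \frac{1}{45059 \cdot 23332} + \frac{42376}{-39752} = \frac{1}{45059} \cdot \frac{1}{23332} + 42376 \left(- \frac{1}{39752}\right) = \frac{1}{1051316588} - \frac{5297}{4969} = - \frac{5568823961667}{5223992125772}$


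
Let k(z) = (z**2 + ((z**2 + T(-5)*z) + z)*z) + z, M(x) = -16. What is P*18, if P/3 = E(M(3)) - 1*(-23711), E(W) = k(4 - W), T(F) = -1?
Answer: 1735074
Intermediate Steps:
k(z) = z + z**2 + z**3 (k(z) = (z**2 + ((z**2 - z) + z)*z) + z = (z**2 + z**2*z) + z = (z**2 + z**3) + z = z + z**2 + z**3)
E(W) = (4 - W)*(5 + (4 - W)**2 - W) (E(W) = (4 - W)*(1 + (4 - W) + (4 - W)**2) = (4 - W)*(5 + (4 - W)**2 - W))
P = 96393 (P = 3*(-(-4 - 16)*(5 + (-4 - 16)**2 - 1*(-16)) - 1*(-23711)) = 3*(-1*(-20)*(5 + (-20)**2 + 16) + 23711) = 3*(-1*(-20)*(5 + 400 + 16) + 23711) = 3*(-1*(-20)*421 + 23711) = 3*(8420 + 23711) = 3*32131 = 96393)
P*18 = 96393*18 = 1735074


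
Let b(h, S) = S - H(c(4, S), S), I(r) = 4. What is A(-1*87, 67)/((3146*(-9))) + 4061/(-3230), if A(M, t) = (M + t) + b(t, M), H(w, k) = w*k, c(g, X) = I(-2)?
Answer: -28940396/22863555 ≈ -1.2658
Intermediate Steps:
c(g, X) = 4
H(w, k) = k*w
b(h, S) = -3*S (b(h, S) = S - S*4 = S - 4*S = -3*S)
A(M, t) = t - 2*M (A(M, t) = (M + t) - 3*M = t - 2*M)
A(-1*87, 67)/((3146*(-9))) + 4061/(-3230) = (67 - (-2)*87)/((3146*(-9))) + 4061/(-3230) = (67 - 2*(-87))/(-28314) + 4061*(-1/3230) = (67 + 174)*(-1/28314) - 4061/3230 = 241*(-1/28314) - 4061/3230 = -241/28314 - 4061/3230 = -28940396/22863555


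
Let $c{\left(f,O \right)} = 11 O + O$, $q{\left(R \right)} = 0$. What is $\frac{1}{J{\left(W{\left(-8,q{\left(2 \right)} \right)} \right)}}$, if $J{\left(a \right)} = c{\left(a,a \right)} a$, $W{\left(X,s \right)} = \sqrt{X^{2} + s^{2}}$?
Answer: $\frac{1}{768} \approx 0.0013021$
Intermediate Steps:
$c{\left(f,O \right)} = 12 O$
$J{\left(a \right)} = 12 a^{2}$ ($J{\left(a \right)} = 12 a a = 12 a^{2}$)
$\frac{1}{J{\left(W{\left(-8,q{\left(2 \right)} \right)} \right)}} = \frac{1}{12 \left(\sqrt{\left(-8\right)^{2} + 0^{2}}\right)^{2}} = \frac{1}{12 \left(\sqrt{64 + 0}\right)^{2}} = \frac{1}{12 \left(\sqrt{64}\right)^{2}} = \frac{1}{12 \cdot 8^{2}} = \frac{1}{12 \cdot 64} = \frac{1}{768}$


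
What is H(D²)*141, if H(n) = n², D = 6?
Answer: 182736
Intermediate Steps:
H(D²)*141 = (6²)²*141 = 36²*141 = 1296*141 = 182736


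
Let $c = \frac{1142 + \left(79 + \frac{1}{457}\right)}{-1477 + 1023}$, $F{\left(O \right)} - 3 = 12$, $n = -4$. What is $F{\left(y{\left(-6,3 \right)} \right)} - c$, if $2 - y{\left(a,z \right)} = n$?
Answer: $\frac{1835084}{103739} \approx 17.689$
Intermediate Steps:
$y{\left(a,z \right)} = 6$ ($y{\left(a,z \right)} = 2 - -4 = 2 + 4 = 6$)
$F{\left(O \right)} = 15$ ($F{\left(O \right)} = 3 + 12 = 15$)
$c = - \frac{278999}{103739}$ ($c = \frac{1142 + \left(79 + \frac{1}{457}\right)}{-454} = \left(1142 + \frac{36104}{457}\right) \left(- \frac{1}{454}\right) = \frac{557998}{457} \left(- \frac{1}{454}\right) = - \frac{278999}{103739} \approx -2.6894$)
$F{\left(y{\left(-6,3 \right)} \right)} - c = 15 - - \frac{278999}{103739} = 15 + \frac{278999}{103739} = \frac{1835084}{103739}$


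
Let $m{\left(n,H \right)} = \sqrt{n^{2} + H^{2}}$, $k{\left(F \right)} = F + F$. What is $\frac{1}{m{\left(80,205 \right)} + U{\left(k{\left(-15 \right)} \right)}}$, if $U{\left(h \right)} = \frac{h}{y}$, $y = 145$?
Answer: $\frac{174}{40725389} + \frac{4205 \sqrt{1937}}{40725389} \approx 0.0045486$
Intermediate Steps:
$k{\left(F \right)} = 2 F$
$U{\left(h \right)} = \frac{h}{145}$
$m{\left(n,H \right)} = \sqrt{H^{2} + n^{2}}$
$\frac{1}{m{\left(80,205 \right)} + U{\left(k{\left(-15 \right)} \right)}} = \frac{1}{\sqrt{205^{2} + 80^{2}} + \frac{2 \left(-15\right)}{145}} = \frac{1}{\sqrt{42025 + 6400} + \frac{1}{145} \left(-30\right)} = \frac{1}{\sqrt{48425} - \frac{6}{29}} = \frac{1}{5 \sqrt{1937} - \frac{6}{29}} = \frac{1}{- \frac{6}{29} + 5 \sqrt{1937}}$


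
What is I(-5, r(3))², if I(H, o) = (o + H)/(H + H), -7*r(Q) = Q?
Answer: 361/1225 ≈ 0.29469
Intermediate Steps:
r(Q) = -Q/7
I(H, o) = (H + o)/(2*H) (I(H, o) = (H + o)/((2*H)) = (H + o)*(1/(2*H)) = (H + o)/(2*H))
I(-5, r(3))² = ((½)*(-5 - ⅐*3)/(-5))² = ((½)*(-⅕)*(-5 - 3/7))² = ((½)*(-⅕)*(-38/7))² = (19/35)² = 361/1225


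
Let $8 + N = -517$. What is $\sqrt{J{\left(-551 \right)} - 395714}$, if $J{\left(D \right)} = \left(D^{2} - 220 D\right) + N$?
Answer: $\sqrt{28582} \approx 169.06$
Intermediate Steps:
$N = -525$ ($N = -8 - 517 = -525$)
$J{\left(D \right)} = -525 + D^{2} - 220 D$ ($J{\left(D \right)} = \left(D^{2} - 220 D\right) - 525 = -525 + D^{2} - 220 D$)
$\sqrt{J{\left(-551 \right)} - 395714} = \sqrt{\left(-525 + \left(-551\right)^{2} - -121220\right) - 395714} = \sqrt{\left(-525 + 303601 + 121220\right) - 395714} = \sqrt{424296 - 395714} = \sqrt{28582}$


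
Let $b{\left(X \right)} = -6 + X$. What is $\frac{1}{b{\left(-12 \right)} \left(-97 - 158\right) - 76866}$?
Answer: $- \frac{1}{72276} \approx -1.3836 \cdot 10^{-5}$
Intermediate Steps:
$\frac{1}{b{\left(-12 \right)} \left(-97 - 158\right) - 76866} = \frac{1}{\left(-6 - 12\right) \left(-97 - 158\right) - 76866} = \frac{1}{\left(-18\right) \left(-255\right) - 76866} = \frac{1}{4590 - 76866} = \frac{1}{-72276} = - \frac{1}{72276}$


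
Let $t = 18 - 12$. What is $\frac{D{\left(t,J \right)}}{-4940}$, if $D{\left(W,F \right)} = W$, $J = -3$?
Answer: $- \frac{3}{2470} \approx -0.0012146$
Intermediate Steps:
$t = 6$ ($t = 18 - 12 = 6$)
$\frac{D{\left(t,J \right)}}{-4940} = \frac{6}{-4940} = 6 \left(- \frac{1}{4940}\right) = - \frac{3}{2470}$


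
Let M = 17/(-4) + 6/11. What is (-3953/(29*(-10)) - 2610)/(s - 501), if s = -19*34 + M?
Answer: 16564834/7341495 ≈ 2.2563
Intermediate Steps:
M = -163/44 (M = 17*(-¼) + 6*(1/11) = -17/4 + 6/11 = -163/44 ≈ -3.7045)
s = -28587/44 (s = -19*34 - 163/44 = -646 - 163/44 = -28587/44 ≈ -649.70)
(-3953/(29*(-10)) - 2610)/(s - 501) = (-3953/(29*(-10)) - 2610)/(-28587/44 - 501) = (-3953/(-290) - 2610)/(-50631/44) = (-3953*(-1/290) - 2610)*(-44/50631) = (3953/290 - 2610)*(-44/50631) = -752947/290*(-44/50631) = 16564834/7341495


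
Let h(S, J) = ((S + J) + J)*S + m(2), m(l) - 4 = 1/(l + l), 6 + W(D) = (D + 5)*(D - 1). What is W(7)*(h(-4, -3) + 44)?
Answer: 11649/2 ≈ 5824.5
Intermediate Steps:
W(D) = -6 + (-1 + D)*(5 + D) (W(D) = -6 + (D + 5)*(D - 1) = -6 + (5 + D)*(-1 + D) = -6 + (-1 + D)*(5 + D))
m(l) = 4 + 1/(2*l) (m(l) = 4 + 1/(l + l) = 4 + 1/(2*l))
h(S, J) = 17/4 + S*(S + 2*J) (h(S, J) = ((S + J) + J)*S + (4 + (1/2)/2) = ((J + S) + J)*S + (4 + (1/2)*(1/2)) = (S + 2*J)*S + (4 + 1/4) = S*(S + 2*J) + 17/4 = 17/4 + S*(S + 2*J))
W(7)*(h(-4, -3) + 44) = (-11 + 7**2 + 4*7)*((17/4 + (-4)**2 + 2*(-3)*(-4)) + 44) = (-11 + 49 + 28)*((17/4 + 16 + 24) + 44) = 66*(177/4 + 44) = 66*(353/4) = 11649/2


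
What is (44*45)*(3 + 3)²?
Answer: 71280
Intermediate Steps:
(44*45)*(3 + 3)² = 1980*6² = 1980*36 = 71280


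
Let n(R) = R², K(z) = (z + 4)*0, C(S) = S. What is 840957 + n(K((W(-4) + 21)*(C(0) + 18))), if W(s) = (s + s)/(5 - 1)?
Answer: 840957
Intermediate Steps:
W(s) = s/2 (W(s) = (2*s)/4 = (2*s)*(¼) = s/2)
K(z) = 0 (K(z) = (4 + z)*0 = 0)
840957 + n(K((W(-4) + 21)*(C(0) + 18))) = 840957 + 0² = 840957 + 0 = 840957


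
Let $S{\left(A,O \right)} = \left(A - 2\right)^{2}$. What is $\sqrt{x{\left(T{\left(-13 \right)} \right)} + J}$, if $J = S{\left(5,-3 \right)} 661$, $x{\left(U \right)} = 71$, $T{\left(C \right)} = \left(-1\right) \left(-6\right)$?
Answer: $2 \sqrt{1505} \approx 77.589$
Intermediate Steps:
$T{\left(C \right)} = 6$
$S{\left(A,O \right)} = \left(-2 + A\right)^{2}$
$J = 5949$ ($J = \left(-2 + 5\right)^{2} \cdot 661 = 3^{2} \cdot 661 = 9 \cdot 661 = 5949$)
$\sqrt{x{\left(T{\left(-13 \right)} \right)} + J} = \sqrt{71 + 5949} = \sqrt{6020} = 2 \sqrt{1505}$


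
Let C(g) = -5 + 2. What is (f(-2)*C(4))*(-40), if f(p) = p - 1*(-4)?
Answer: 240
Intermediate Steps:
f(p) = 4 + p (f(p) = p + 4 = 4 + p)
C(g) = -3
(f(-2)*C(4))*(-40) = ((4 - 2)*(-3))*(-40) = (2*(-3))*(-40) = -6*(-40) = 240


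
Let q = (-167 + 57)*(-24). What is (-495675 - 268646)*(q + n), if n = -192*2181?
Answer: 318043139952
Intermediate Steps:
q = 2640 (q = -110*(-24) = 2640)
n = -418752
(-495675 - 268646)*(q + n) = (-495675 - 268646)*(2640 - 418752) = -764321*(-416112) = 318043139952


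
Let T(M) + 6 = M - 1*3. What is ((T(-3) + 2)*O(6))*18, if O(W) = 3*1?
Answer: -540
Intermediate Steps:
O(W) = 3
T(M) = -9 + M (T(M) = -6 + (M - 1*3) = -6 + (M - 3) = -6 + (-3 + M) = -9 + M)
((T(-3) + 2)*O(6))*18 = (((-9 - 3) + 2)*3)*18 = ((-12 + 2)*3)*18 = -10*3*18 = -30*18 = -540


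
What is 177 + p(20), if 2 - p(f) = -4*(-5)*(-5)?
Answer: 279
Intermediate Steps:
p(f) = 102 (p(f) = 2 - (-4*(-5))*(-5) = 2 - 20*(-5) = 2 - 1*(-100) = 2 + 100 = 102)
177 + p(20) = 177 + 102 = 279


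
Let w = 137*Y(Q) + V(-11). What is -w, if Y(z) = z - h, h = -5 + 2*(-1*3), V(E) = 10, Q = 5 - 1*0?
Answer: -2202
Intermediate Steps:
Q = 5 (Q = 5 + 0 = 5)
h = -11 (h = -5 + 2*(-3) = -5 - 6 = -11)
Y(z) = 11 + z (Y(z) = z - 1*(-11) = z + 11 = 11 + z)
w = 2202 (w = 137*(11 + 5) + 10 = 137*16 + 10 = 2192 + 10 = 2202)
-w = -1*2202 = -2202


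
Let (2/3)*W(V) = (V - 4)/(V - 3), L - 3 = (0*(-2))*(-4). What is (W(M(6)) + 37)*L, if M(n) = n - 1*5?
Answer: 471/4 ≈ 117.75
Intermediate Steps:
M(n) = -5 + n (M(n) = n - 5 = -5 + n)
L = 3 (L = 3 + (0*(-2))*(-4) = 3 + 0*(-4) = 3 + 0 = 3)
W(V) = 3*(-4 + V)/(2*(-3 + V)) (W(V) = 3*((V - 4)/(V - 3))/2 = 3*((-4 + V)/(-3 + V))/2 = 3*(-4 + V)/(2*(-3 + V)))
(W(M(6)) + 37)*L = (3*(-4 + (-5 + 6))/(2*(-3 + (-5 + 6))) + 37)*3 = (3*(-4 + 1)/(2*(-3 + 1)) + 37)*3 = ((3/2)*(-3)/(-2) + 37)*3 = ((3/2)*(-½)*(-3) + 37)*3 = (9/4 + 37)*3 = (157/4)*3 = 471/4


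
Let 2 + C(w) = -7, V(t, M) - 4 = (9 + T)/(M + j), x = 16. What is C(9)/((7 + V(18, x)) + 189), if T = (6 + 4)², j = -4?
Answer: -108/2509 ≈ -0.043045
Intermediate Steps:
T = 100 (T = 10² = 100)
V(t, M) = 4 + 109/(-4 + M) (V(t, M) = 4 + (9 + 100)/(M - 4) = 4 + 109/(-4 + M))
C(w) = -9 (C(w) = -2 - 7 = -9)
C(9)/((7 + V(18, x)) + 189) = -9/((7 + (93 + 4*16)/(-4 + 16)) + 189) = -9/((7 + (93 + 64)/12) + 189) = -9/((7 + (1/12)*157) + 189) = -9/((7 + 157/12) + 189) = -9/(241/12 + 189) = -9/2509/12 = -9*12/2509 = -108/2509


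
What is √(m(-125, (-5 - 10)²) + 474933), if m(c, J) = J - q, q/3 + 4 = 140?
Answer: 15*√2110 ≈ 689.02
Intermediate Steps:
q = 408 (q = -12 + 3*140 = -12 + 420 = 408)
m(c, J) = -408 + J (m(c, J) = J - 1*408 = J - 408 = -408 + J)
√(m(-125, (-5 - 10)²) + 474933) = √((-408 + (-5 - 10)²) + 474933) = √((-408 + (-15)²) + 474933) = √((-408 + 225) + 474933) = √(-183 + 474933) = √474750 = 15*√2110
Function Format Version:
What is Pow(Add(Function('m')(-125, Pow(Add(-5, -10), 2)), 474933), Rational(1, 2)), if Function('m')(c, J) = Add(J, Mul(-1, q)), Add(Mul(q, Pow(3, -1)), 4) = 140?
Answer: Mul(15, Pow(2110, Rational(1, 2))) ≈ 689.02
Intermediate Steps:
q = 408 (q = Add(-12, Mul(3, 140)) = Add(-12, 420) = 408)
Function('m')(c, J) = Add(-408, J) (Function('m')(c, J) = Add(J, Mul(-1, 408)) = Add(J, -408) = Add(-408, J))
Pow(Add(Function('m')(-125, Pow(Add(-5, -10), 2)), 474933), Rational(1, 2)) = Pow(Add(Add(-408, Pow(Add(-5, -10), 2)), 474933), Rational(1, 2)) = Pow(Add(Add(-408, Pow(-15, 2)), 474933), Rational(1, 2)) = Pow(Add(Add(-408, 225), 474933), Rational(1, 2)) = Pow(Add(-183, 474933), Rational(1, 2)) = Pow(474750, Rational(1, 2)) = Mul(15, Pow(2110, Rational(1, 2)))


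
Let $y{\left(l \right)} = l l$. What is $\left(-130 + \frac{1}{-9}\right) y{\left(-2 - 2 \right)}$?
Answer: $- \frac{18736}{9} \approx -2081.8$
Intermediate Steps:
$y{\left(l \right)} = l^{2}$
$\left(-130 + \frac{1}{-9}\right) y{\left(-2 - 2 \right)} = \left(-130 + \frac{1}{-9}\right) \left(-2 - 2\right)^{2} = \left(-130 - \frac{1}{9}\right) \left(-2 - 2\right)^{2} = - \frac{1171 \left(-4\right)^{2}}{9} = \left(- \frac{1171}{9}\right) 16 = - \frac{18736}{9}$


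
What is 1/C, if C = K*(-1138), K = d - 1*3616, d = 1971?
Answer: 1/1872010 ≈ 5.3419e-7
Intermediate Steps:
K = -1645 (K = 1971 - 1*3616 = 1971 - 3616 = -1645)
C = 1872010 (C = -1645*(-1138) = 1872010)
1/C = 1/1872010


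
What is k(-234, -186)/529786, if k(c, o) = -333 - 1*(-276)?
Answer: -57/529786 ≈ -0.00010759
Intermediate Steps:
k(c, o) = -57 (k(c, o) = -333 + 276 = -57)
k(-234, -186)/529786 = -57/529786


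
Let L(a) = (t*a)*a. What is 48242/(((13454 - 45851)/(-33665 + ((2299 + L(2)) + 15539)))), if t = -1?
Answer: 254573034/10799 ≈ 23574.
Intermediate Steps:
L(a) = -a**2 (L(a) = (-a)*a = -a**2)
48242/(((13454 - 45851)/(-33665 + ((2299 + L(2)) + 15539)))) = 48242/(((13454 - 45851)/(-33665 + ((2299 - 1*2**2) + 15539)))) = 48242/((-32397/(-33665 + ((2299 - 1*4) + 15539)))) = 48242/((-32397/(-33665 + ((2299 - 4) + 15539)))) = 48242/((-32397/(-33665 + (2295 + 15539)))) = 48242/((-32397/(-33665 + 17834))) = 48242/((-32397/(-15831))) = 48242/((-32397*(-1/15831))) = 48242/(10799/5277) = 48242*(5277/10799) = 254573034/10799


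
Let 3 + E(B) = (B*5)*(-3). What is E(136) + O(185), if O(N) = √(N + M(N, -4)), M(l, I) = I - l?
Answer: -2043 + 2*I ≈ -2043.0 + 2.0*I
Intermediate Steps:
O(N) = 2*I (O(N) = √(N + (-4 - N)) = √(-4) = 2*I)
E(B) = -3 - 15*B (E(B) = -3 + (B*5)*(-3) = -3 + (5*B)*(-3) = -3 - 15*B)
E(136) + O(185) = (-3 - 15*136) + 2*I = (-3 - 2040) + 2*I = -2043 + 2*I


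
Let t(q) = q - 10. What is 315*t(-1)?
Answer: -3465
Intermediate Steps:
t(q) = -10 + q
315*t(-1) = 315*(-10 - 1) = 315*(-11) = -3465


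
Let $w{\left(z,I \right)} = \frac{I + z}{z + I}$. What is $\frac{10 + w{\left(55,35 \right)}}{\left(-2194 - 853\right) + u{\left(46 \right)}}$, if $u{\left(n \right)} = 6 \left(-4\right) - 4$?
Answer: $- \frac{11}{3075} \approx -0.0035772$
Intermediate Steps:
$u{\left(n \right)} = -28$ ($u{\left(n \right)} = -24 - 4 = -28$)
$w{\left(z,I \right)} = 1$ ($w{\left(z,I \right)} = \frac{I + z}{I + z} = 1$)
$\frac{10 + w{\left(55,35 \right)}}{\left(-2194 - 853\right) + u{\left(46 \right)}} = \frac{10 + 1}{\left(-2194 - 853\right) - 28} = \frac{11}{\left(-2194 - 853\right) - 28} = \frac{11}{-3047 - 28} = \frac{11}{-3075} = 11 \left(- \frac{1}{3075}\right) = - \frac{11}{3075}$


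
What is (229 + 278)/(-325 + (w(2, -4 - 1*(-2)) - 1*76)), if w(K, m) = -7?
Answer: -169/136 ≈ -1.2426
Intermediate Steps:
(229 + 278)/(-325 + (w(2, -4 - 1*(-2)) - 1*76)) = (229 + 278)/(-325 + (-7 - 1*76)) = 507/(-325 + (-7 - 76)) = 507/(-325 - 83) = 507/(-408) = 507*(-1/408) = -169/136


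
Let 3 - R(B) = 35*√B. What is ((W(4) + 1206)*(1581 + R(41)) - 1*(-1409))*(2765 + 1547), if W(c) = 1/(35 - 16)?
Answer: 156629652872/19 - 3458331800*√41/19 ≈ 7.0782e+9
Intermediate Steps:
W(c) = 1/19
R(B) = 3 - 35*√B
((W(4) + 1206)*(1581 + R(41)) - 1*(-1409))*(2765 + 1547) = ((1/19 + 1206)*(1581 + (3 - 35*√41)) - 1*(-1409))*(2765 + 1547) = (22915*(1584 - 35*√41)/19 + 1409)*4312 = ((36297360/19 - 802025*√41/19) + 1409)*4312 = (36324131/19 - 802025*√41/19)*4312 = 156629652872/19 - 3458331800*√41/19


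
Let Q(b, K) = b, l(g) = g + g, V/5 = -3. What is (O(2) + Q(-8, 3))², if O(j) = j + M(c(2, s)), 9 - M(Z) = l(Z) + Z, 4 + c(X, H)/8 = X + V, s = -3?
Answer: 168921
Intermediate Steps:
V = -15 (V = 5*(-3) = -15)
l(g) = 2*g
c(X, H) = -152 + 8*X (c(X, H) = -32 + 8*(X - 15) = -32 + 8*(-15 + X) = -32 + (-120 + 8*X) = -152 + 8*X)
M(Z) = 9 - 3*Z (M(Z) = 9 - (2*Z + Z) = 9 - 3*Z)
O(j) = 417 + j (O(j) = j + (9 - 3*(-152 + 8*2)) = j + (9 - 3*(-152 + 16)) = j + (9 - 3*(-136)) = j + (9 + 408) = j + 417 = 417 + j)
(O(2) + Q(-8, 3))² = ((417 + 2) - 8)² = (419 - 8)² = 411² = 168921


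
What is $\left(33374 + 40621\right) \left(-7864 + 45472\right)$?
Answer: $2782803960$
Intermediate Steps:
$\left(33374 + 40621\right) \left(-7864 + 45472\right) = 73995 \cdot 37608 = 2782803960$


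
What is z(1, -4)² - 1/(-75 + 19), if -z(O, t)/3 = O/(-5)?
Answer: 529/1400 ≈ 0.37786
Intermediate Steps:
z(O, t) = 3*O/5 (z(O, t) = -3*O/(-5) = -3*O*(-1)/5 = -(-3)*O/5 = 3*O/5)
z(1, -4)² - 1/(-75 + 19) = ((⅗)*1)² - 1/(-75 + 19) = (⅗)² - 1/(-56) = 9/25 - 1*(-1/56) = 9/25 + 1/56 = 529/1400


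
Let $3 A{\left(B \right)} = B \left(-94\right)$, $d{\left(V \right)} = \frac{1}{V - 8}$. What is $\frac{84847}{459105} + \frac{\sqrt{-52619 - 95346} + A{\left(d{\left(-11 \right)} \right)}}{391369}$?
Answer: $\frac{4474734827}{24212126455} + \frac{i \sqrt{147965}}{391369} \approx 0.18481 + 0.00098286 i$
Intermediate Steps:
$d{\left(V \right)} = \frac{1}{-8 + V}$
$A{\left(B \right)} = - \frac{94 B}{3}$ ($A{\left(B \right)} = \frac{B \left(-94\right)}{3} = \frac{\left(-94\right) B}{3} = - \frac{94 B}{3}$)
$\frac{84847}{459105} + \frac{\sqrt{-52619 - 95346} + A{\left(d{\left(-11 \right)} \right)}}{391369} = \frac{84847}{459105} + \frac{\sqrt{-52619 - 95346} - \frac{94}{3 \left(-8 - 11\right)}}{391369} = 84847 \cdot \frac{1}{459105} + \left(\sqrt{-147965} - \frac{94}{3 \left(-19\right)}\right) \frac{1}{391369} = \frac{84847}{459105} + \left(i \sqrt{147965} - - \frac{94}{57}\right) \frac{1}{391369} = \frac{84847}{459105} + \left(i \sqrt{147965} + \frac{94}{57}\right) \frac{1}{391369} = \frac{84847}{459105} + \left(\frac{94}{57} + i \sqrt{147965}\right) \frac{1}{391369} = \frac{84847}{459105} + \left(\frac{2}{474639} + \frac{i \sqrt{147965}}{391369}\right) = \frac{4474734827}{24212126455} + \frac{i \sqrt{147965}}{391369}$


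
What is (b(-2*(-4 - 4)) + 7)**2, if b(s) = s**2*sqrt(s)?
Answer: 1062961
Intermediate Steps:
b(s) = s**(5/2)
(b(-2*(-4 - 4)) + 7)**2 = ((-2*(-4 - 4))**(5/2) + 7)**2 = ((-2*(-8))**(5/2) + 7)**2 = (16**(5/2) + 7)**2 = (1024 + 7)**2 = 1031**2 = 1062961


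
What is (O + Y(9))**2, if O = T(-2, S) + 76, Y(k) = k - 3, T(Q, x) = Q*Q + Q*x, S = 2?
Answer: 6724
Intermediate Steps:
T(Q, x) = Q**2 + Q*x
Y(k) = -3 + k
O = 76 (O = -2*(-2 + 2) + 76 = -2*0 + 76 = 0 + 76 = 76)
(O + Y(9))**2 = (76 + (-3 + 9))**2 = (76 + 6)**2 = 82**2 = 6724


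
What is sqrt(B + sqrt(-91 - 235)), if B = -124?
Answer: sqrt(-124 + I*sqrt(326)) ≈ 0.80859 + 11.165*I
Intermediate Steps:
sqrt(B + sqrt(-91 - 235)) = sqrt(-124 + sqrt(-91 - 235)) = sqrt(-124 + sqrt(-326)) = sqrt(-124 + I*sqrt(326))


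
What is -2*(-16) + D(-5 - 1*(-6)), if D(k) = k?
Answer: 33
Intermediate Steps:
-2*(-16) + D(-5 - 1*(-6)) = -2*(-16) + (-5 - 1*(-6)) = 32 + (-5 + 6) = 32 + 1 = 33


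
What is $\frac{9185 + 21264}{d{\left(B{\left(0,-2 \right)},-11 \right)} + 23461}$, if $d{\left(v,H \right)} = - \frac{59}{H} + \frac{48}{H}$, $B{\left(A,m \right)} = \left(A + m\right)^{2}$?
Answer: $\frac{30449}{23462} \approx 1.2978$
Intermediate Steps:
$d{\left(v,H \right)} = - \frac{11}{H}$
$\frac{9185 + 21264}{d{\left(B{\left(0,-2 \right)},-11 \right)} + 23461} = \frac{9185 + 21264}{- \frac{11}{-11} + 23461} = \frac{30449}{\left(-11\right) \left(- \frac{1}{11}\right) + 23461} = \frac{30449}{1 + 23461} = \frac{30449}{23462}$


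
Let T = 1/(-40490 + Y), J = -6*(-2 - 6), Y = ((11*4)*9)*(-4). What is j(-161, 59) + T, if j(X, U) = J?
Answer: 2019551/42074 ≈ 48.000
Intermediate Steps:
Y = -1584 (Y = (44*9)*(-4) = 396*(-4) = -1584)
J = 48 (J = -6*(-8) = 48)
j(X, U) = 48
T = -1/42074 (T = 1/(-40490 - 1584) = 1/(-42074) = -1/42074 ≈ -2.3768e-5)
j(-161, 59) + T = 48 - 1/42074 = 2019551/42074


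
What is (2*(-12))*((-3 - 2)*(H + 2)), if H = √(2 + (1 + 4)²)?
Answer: 240 + 360*√3 ≈ 863.54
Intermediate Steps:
H = 3*√3 (H = √(2 + 5²) = √(2 + 25) = √27 = 3*√3 ≈ 5.1962)
(2*(-12))*((-3 - 2)*(H + 2)) = (2*(-12))*((-3 - 2)*(3*√3 + 2)) = -(-120)*(2 + 3*√3) = -24*(-10 - 15*√3) = 240 + 360*√3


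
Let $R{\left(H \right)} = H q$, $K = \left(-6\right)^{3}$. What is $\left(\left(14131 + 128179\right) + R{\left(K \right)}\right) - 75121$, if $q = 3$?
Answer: $66541$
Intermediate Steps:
$K = -216$
$R{\left(H \right)} = 3 H$ ($R{\left(H \right)} = H 3 = 3 H$)
$\left(\left(14131 + 128179\right) + R{\left(K \right)}\right) - 75121 = \left(\left(14131 + 128179\right) + 3 \left(-216\right)\right) - 75121 = \left(142310 - 648\right) - 75121 = 141662 - 75121 = 66541$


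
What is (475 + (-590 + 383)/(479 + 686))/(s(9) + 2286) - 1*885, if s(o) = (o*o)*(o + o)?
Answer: -241225277/272610 ≈ -884.87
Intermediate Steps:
s(o) = 2*o³ (s(o) = o²*(2*o) = 2*o³)
(475 + (-590 + 383)/(479 + 686))/(s(9) + 2286) - 1*885 = (475 + (-590 + 383)/(479 + 686))/(2*9³ + 2286) - 1*885 = (475 - 207/1165)/(2*729 + 2286) - 885 = (475 - 207*1/1165)/(1458 + 2286) - 885 = (475 - 207/1165)/3744 - 885 = (553168/1165)*(1/3744) - 885 = 34573/272610 - 885 = -241225277/272610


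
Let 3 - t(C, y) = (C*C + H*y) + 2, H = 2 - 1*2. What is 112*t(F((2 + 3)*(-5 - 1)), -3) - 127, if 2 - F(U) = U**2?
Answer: -90317263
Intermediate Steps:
H = 0 (H = 2 - 2 = 0)
F(U) = 2 - U**2
t(C, y) = 1 - C**2 (t(C, y) = 3 - ((C*C + 0*y) + 2) = 3 - ((C**2 + 0) + 2) = 3 - (C**2 + 2) = 3 - (2 + C**2) = 3 + (-2 - C**2) = 1 - C**2)
112*t(F((2 + 3)*(-5 - 1)), -3) - 127 = 112*(1 - (2 - ((2 + 3)*(-5 - 1))**2)**2) - 127 = 112*(1 - (2 - (5*(-6))**2)**2) - 127 = 112*(1 - (2 - 1*(-30)**2)**2) - 127 = 112*(1 - (2 - 1*900)**2) - 127 = 112*(1 - (2 - 900)**2) - 127 = 112*(1 - 1*(-898)**2) - 127 = 112*(1 - 1*806404) - 127 = 112*(1 - 806404) - 127 = 112*(-806403) - 127 = -90317136 - 127 = -90317263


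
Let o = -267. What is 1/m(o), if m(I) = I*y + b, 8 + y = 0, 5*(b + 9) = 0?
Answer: 1/2127 ≈ 0.00047015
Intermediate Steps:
b = -9 (b = -9 + (⅕)*0 = -9 + 0 = -9)
y = -8 (y = -8 + 0 = -8)
m(I) = -9 - 8*I (m(I) = I*(-8) - 9 = -8*I - 9 = -9 - 8*I)
1/m(o) = 1/(-9 - 8*(-267)) = 1/(-9 + 2136) = 1/2127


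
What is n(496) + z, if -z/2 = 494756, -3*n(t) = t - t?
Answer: -989512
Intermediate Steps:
n(t) = 0 (n(t) = -(t - t)/3 = -⅓*0 = 0)
z = -989512 (z = -2*494756 = -989512)
n(496) + z = 0 - 989512 = -989512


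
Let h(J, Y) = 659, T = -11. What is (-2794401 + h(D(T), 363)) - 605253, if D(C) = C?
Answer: -3398995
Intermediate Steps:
(-2794401 + h(D(T), 363)) - 605253 = (-2794401 + 659) - 605253 = -2793742 - 605253 = -3398995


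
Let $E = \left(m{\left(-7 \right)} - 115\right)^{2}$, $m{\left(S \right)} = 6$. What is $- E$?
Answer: $-11881$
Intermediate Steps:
$E = 11881$ ($E = \left(6 - 115\right)^{2} = \left(-109\right)^{2} = 11881$)
$- E = \left(-1\right) 11881 = -11881$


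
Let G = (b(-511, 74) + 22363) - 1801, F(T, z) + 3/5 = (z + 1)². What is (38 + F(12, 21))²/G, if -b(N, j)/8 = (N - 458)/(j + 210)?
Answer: 160849293/12182000 ≈ 13.204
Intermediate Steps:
F(T, z) = -⅗ + (1 + z)² (F(T, z) = -⅗ + (z + 1)² = -⅗ + (1 + z)²)
b(N, j) = -8*(-458 + N)/(210 + j) (b(N, j) = -8*(N - 458)/(j + 210) = -8*(-458 + N)/(210 + j))
G = 1461840/71 (G = (8*(458 - 1*(-511))/(210 + 74) + 22363) - 1801 = (8*(458 + 511)/284 + 22363) - 1801 = (8*(1/284)*969 + 22363) - 1801 = (1938/71 + 22363) - 1801 = 1589711/71 - 1801 = 1461840/71 ≈ 20589.)
(38 + F(12, 21))²/G = (38 + (-⅗ + (1 + 21)²))²/(1461840/71) = (38 + (-⅗ + 22²))²*(71/1461840) = (38 + (-⅗ + 484))²*(71/1461840) = (38 + 2417/5)²*(71/1461840) = (2607/5)²*(71/1461840) = (6796449/25)*(71/1461840) = 160849293/12182000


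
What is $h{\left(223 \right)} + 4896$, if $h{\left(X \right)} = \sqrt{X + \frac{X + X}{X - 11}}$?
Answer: $4896 + \frac{\sqrt{2529266}}{106} \approx 4911.0$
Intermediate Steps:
$h{\left(X \right)} = \sqrt{X + \frac{2 X}{-11 + X}}$ ($h{\left(X \right)} = \sqrt{X + \frac{2 X}{X - 11}} = \sqrt{X + \frac{2 X}{-11 + X}}$)
$h{\left(223 \right)} + 4896 = \sqrt{\frac{223 \left(-9 + 223\right)}{-11 + 223}} + 4896 = \sqrt{223 \cdot \frac{1}{212} \cdot 214} + 4896 = \sqrt{\frac{23861}{106}} + 4896 = \frac{\sqrt{2529266}}{106} + 4896 = 4896 + \frac{\sqrt{2529266}}{106}$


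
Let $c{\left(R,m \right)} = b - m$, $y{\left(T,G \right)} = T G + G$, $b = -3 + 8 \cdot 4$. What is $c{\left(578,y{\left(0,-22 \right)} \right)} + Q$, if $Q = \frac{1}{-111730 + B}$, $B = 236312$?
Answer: $\frac{6353683}{124582} \approx 51.0$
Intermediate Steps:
$b = 29$ ($b = -3 + 32 = 29$)
$y{\left(T,G \right)} = G + G T$ ($y{\left(T,G \right)} = G T + G = G + G T$)
$c{\left(R,m \right)} = 29 - m$
$Q = \frac{1}{124582}$ ($Q = \frac{1}{-111730 + 236312} = \frac{1}{124582} \approx 8.0268 \cdot 10^{-6}$)
$c{\left(578,y{\left(0,-22 \right)} \right)} + Q = \left(29 - - 22 \left(1 + 0\right)\right) + \frac{1}{124582} = \left(29 - \left(-22\right) 1\right) + \frac{1}{124582} = \left(29 - -22\right) + \frac{1}{124582} = \left(29 + 22\right) + \frac{1}{124582} = 51 + \frac{1}{124582} = \frac{6353683}{124582}$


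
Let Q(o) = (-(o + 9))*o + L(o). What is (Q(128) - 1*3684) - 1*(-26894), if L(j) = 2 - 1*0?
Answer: 5676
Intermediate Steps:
L(j) = 2 (L(j) = 2 + 0 = 2)
Q(o) = 2 + o*(-9 - o) (Q(o) = (-(o + 9))*o + 2 = (-(9 + o))*o + 2 = (-9 - o)*o + 2 = o*(-9 - o) + 2 = 2 + o*(-9 - o))
(Q(128) - 1*3684) - 1*(-26894) = ((2 - 1*128**2 - 9*128) - 1*3684) - 1*(-26894) = ((2 - 1*16384 - 1152) - 3684) + 26894 = ((2 - 16384 - 1152) - 3684) + 26894 = (-17534 - 3684) + 26894 = -21218 + 26894 = 5676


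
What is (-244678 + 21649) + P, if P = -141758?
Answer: -364787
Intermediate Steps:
(-244678 + 21649) + P = (-244678 + 21649) - 141758 = -223029 - 141758 = -364787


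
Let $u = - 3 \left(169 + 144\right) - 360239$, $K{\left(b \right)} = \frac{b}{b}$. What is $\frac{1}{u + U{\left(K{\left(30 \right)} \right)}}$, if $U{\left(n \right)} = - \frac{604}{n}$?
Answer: $- \frac{1}{361782} \approx -2.7641 \cdot 10^{-6}$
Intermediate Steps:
$K{\left(b \right)} = 1$
$u = -361178$ ($u = \left(-3\right) 313 - 360239 = -939 - 360239 = -361178$)
$\frac{1}{u + U{\left(K{\left(30 \right)} \right)}} = \frac{1}{-361178 - \frac{604}{1}} = \frac{1}{-361178 - 604} = \frac{1}{-361782} = - \frac{1}{361782}$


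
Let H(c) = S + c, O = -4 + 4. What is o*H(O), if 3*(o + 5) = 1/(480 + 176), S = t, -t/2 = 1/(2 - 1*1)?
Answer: 9839/984 ≈ 9.9990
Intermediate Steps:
t = -2 (t = -2/(2 - 1*1) = -2/(2 - 1) = -2/1 = -2*1 = -2)
S = -2
O = 0
o = -9839/1968 (o = -5 + 1/(3*(480 + 176)) = -5 + (⅓)/656 = -5 + (⅓)*(1/656) = -5 + 1/1968 = -9839/1968 ≈ -4.9995)
H(c) = -2 + c
o*H(O) = -9839*(-2 + 0)/1968 = -9839/1968*(-2) = 9839/984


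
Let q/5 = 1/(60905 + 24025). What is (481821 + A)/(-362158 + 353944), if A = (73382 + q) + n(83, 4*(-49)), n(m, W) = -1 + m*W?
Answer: -9154332925/139523004 ≈ -65.612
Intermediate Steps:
n(m, W) = -1 + W*m
q = 1/16986 (q = 5/(60905 + 24025) = 5/84930 = 5*(1/84930) = 1/16986 ≈ 5.8872e-5)
A = 970121419/16986 (A = (73382 + 1/16986) + (-1 + (4*(-49))*83) = 1246466653/16986 + (-1 - 196*83) = 1246466653/16986 + (-1 - 16268) = 1246466653/16986 - 16269 = 970121419/16986 ≈ 57113.)
(481821 + A)/(-362158 + 353944) = (481821 + 970121419/16986)/(-362158 + 353944) = (9154332925/16986)/(-8214) = (9154332925/16986)*(-1/8214) = -9154332925/139523004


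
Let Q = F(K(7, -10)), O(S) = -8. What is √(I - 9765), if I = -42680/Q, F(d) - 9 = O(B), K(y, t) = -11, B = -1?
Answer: I*√52445 ≈ 229.01*I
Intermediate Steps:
F(d) = 1 (F(d) = 9 - 8 = 1)
Q = 1
I = -42680 (I = -42680/1 = -42680*1 = -42680)
√(I - 9765) = √(-42680 - 9765) = √(-52445) = I*√52445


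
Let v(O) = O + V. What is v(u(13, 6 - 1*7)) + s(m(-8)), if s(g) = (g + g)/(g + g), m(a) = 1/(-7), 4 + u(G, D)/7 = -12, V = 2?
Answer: -109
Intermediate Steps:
u(G, D) = -112 (u(G, D) = -28 + 7*(-12) = -28 - 84 = -112)
m(a) = -1/7
s(g) = 1 (s(g) = (2*g)/((2*g)) = (2*g)*(1/(2*g)) = 1)
v(O) = 2 + O (v(O) = O + 2 = 2 + O)
v(u(13, 6 - 1*7)) + s(m(-8)) = (2 - 112) + 1 = -110 + 1 = -109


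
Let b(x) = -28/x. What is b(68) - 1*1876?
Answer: -31899/17 ≈ -1876.4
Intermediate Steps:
b(68) - 1*1876 = -28/68 - 1*1876 = -28*1/68 - 1876 = -7/17 - 1876 = -31899/17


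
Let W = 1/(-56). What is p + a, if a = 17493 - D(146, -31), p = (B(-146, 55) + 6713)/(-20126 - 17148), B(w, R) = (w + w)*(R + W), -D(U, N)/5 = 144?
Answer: 9504329853/521836 ≈ 18213.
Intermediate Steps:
D(U, N) = -720 (D(U, N) = -5*144 = -720)
W = -1/56 ≈ -0.017857
B(w, R) = 2*w*(-1/56 + R) (B(w, R) = (w + w)*(R - 1/56) = (2*w)*(-1/56 + R) = 2*w*(-1/56 + R))
p = 130785/521836 (p = ((1/28)*(-146)*(-1 + 56*55) + 6713)/(-20126 - 17148) = ((1/28)*(-146)*(-1 + 3080) + 6713)/(-37274) = ((1/28)*(-146)*3079 + 6713)*(-1/37274) = (-224767/14 + 6713)*(-1/37274) = -130785/14*(-1/37274) = 130785/521836 ≈ 0.25062)
a = 18213 (a = 17493 - 1*(-720) = 17493 + 720 = 18213)
p + a = 130785/521836 + 18213 = 9504329853/521836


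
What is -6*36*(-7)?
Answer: 1512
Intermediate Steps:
-6*36*(-7) = -216*(-7) = 1512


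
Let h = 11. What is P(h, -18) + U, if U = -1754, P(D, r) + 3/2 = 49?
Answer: -3413/2 ≈ -1706.5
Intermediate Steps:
P(D, r) = 95/2 (P(D, r) = -3/2 + 49 = 95/2)
P(h, -18) + U = 95/2 - 1754 = -3413/2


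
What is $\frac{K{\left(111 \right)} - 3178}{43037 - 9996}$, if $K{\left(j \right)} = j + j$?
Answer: $- \frac{2956}{33041} \approx -0.089465$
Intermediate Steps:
$K{\left(j \right)} = 2 j$
$\frac{K{\left(111 \right)} - 3178}{43037 - 9996} = \frac{2 \cdot 111 - 3178}{43037 - 9996} = \frac{222 - 3178}{33041} = \left(-2956\right) \frac{1}{33041} = - \frac{2956}{33041}$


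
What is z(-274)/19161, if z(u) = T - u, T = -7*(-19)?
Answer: 407/19161 ≈ 0.021241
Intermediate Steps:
T = 133
z(u) = 133 - u
z(-274)/19161 = (133 - 1*(-274))/19161 = (133 + 274)*(1/19161) = 407*(1/19161) = 407/19161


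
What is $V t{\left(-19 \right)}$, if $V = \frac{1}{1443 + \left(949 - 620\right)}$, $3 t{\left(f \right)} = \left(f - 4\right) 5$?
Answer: $- \frac{115}{5316} \approx -0.021633$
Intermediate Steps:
$t{\left(f \right)} = - \frac{20}{3} + \frac{5 f}{3}$ ($t{\left(f \right)} = \frac{\left(f - 4\right) 5}{3} = \frac{\left(-4 + f\right) 5}{3} = \frac{-20 + 5 f}{3} = - \frac{20}{3} + \frac{5 f}{3}$)
$V = \frac{1}{1772}$ ($V = \frac{1}{1443 + 329} = \frac{1}{1772} \approx 0.00056433$)
$V t{\left(-19 \right)} = \frac{- \frac{20}{3} + \frac{5}{3} \left(-19\right)}{1772} = \frac{- \frac{20}{3} - \frac{95}{3}}{1772} = \frac{1}{1772} \left(- \frac{115}{3}\right) = - \frac{115}{5316}$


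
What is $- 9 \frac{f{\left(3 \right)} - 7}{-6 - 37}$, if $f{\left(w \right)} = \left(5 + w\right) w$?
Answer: $\frac{153}{43} \approx 3.5581$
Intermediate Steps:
$f{\left(w \right)} = w \left(5 + w\right)$
$- 9 \frac{f{\left(3 \right)} - 7}{-6 - 37} = - 9 \frac{3 \left(5 + 3\right) - 7}{-6 - 37} = - 9 \frac{3 \cdot 8 - 7}{-43} = - 9 \left(24 - 7\right) \left(- \frac{1}{43}\right) = - 9 \cdot 17 \left(- \frac{1}{43}\right) = \left(-9\right) \left(- \frac{17}{43}\right) = \frac{153}{43}$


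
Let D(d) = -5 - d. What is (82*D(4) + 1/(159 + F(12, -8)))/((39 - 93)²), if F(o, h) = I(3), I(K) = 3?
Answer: -119555/472392 ≈ -0.25308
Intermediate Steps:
F(o, h) = 3
(82*D(4) + 1/(159 + F(12, -8)))/((39 - 93)²) = (82*(-5 - 1*4) + 1/(159 + 3))/((39 - 93)²) = (82*(-5 - 4) + 1/162)/((-54)²) = (82*(-9) + 1/162)/2916 = (-738 + 1/162)*(1/2916) = -119555/162*1/2916 = -119555/472392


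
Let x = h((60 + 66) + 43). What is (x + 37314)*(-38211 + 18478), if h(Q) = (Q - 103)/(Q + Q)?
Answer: -124438251567/169 ≈ -7.3632e+8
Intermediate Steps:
h(Q) = (-103 + Q)/(2*Q) (h(Q) = (-103 + Q)/((2*Q)) = (-103 + Q)*(1/(2*Q)) = (-103 + Q)/(2*Q))
x = 33/169 (x = (-103 + ((60 + 66) + 43))/(2*((60 + 66) + 43)) = (-103 + (126 + 43))/(2*(126 + 43)) = (½)*(-103 + 169)/169 = (½)*(1/169)*66 = 33/169 ≈ 0.19527)
(x + 37314)*(-38211 + 18478) = (33/169 + 37314)*(-38211 + 18478) = (6306099/169)*(-19733) = -124438251567/169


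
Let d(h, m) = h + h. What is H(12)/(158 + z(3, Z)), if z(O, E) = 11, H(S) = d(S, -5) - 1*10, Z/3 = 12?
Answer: 14/169 ≈ 0.082840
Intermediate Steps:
d(h, m) = 2*h
Z = 36 (Z = 3*12 = 36)
H(S) = -10 + 2*S (H(S) = 2*S - 1*10 = 2*S - 10 = -10 + 2*S)
H(12)/(158 + z(3, Z)) = (-10 + 2*12)/(158 + 11) = (-10 + 24)/169 = 14*(1/169) = 14/169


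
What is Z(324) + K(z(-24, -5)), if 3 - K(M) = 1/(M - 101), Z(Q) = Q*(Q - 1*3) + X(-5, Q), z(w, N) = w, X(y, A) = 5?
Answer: 13001501/125 ≈ 1.0401e+5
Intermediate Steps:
Z(Q) = 5 + Q*(-3 + Q) (Z(Q) = Q*(Q - 1*3) + 5 = Q*(Q - 3) + 5 = Q*(-3 + Q) + 5 = 5 + Q*(-3 + Q))
K(M) = 3 - 1/(-101 + M) (K(M) = 3 - 1/(M - 101) = 3 - 1/(-101 + M))
Z(324) + K(z(-24, -5)) = (5 + 324**2 - 3*324) + (-304 + 3*(-24))/(-101 - 24) = (5 + 104976 - 972) + (-304 - 72)/(-125) = 104009 - 1/125*(-376) = 104009 + 376/125 = 13001501/125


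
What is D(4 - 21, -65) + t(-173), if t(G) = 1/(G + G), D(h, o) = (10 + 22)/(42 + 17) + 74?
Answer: 1521649/20414 ≈ 74.539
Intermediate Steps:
D(h, o) = 4398/59 (D(h, o) = 32/59 + 74 = 4398/59)
t(G) = 1/(2*G)
D(4 - 21, -65) + t(-173) = 4398/59 + (½)/(-173) = 4398/59 + (½)*(-1/173) = 4398/59 - 1/346 = 1521649/20414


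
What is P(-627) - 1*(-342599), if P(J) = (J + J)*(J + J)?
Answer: 1915115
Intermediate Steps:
P(J) = 4*J² (P(J) = (2*J)*(2*J) = 4*J²)
P(-627) - 1*(-342599) = 4*(-627)² - 1*(-342599) = 4*393129 + 342599 = 1572516 + 342599 = 1915115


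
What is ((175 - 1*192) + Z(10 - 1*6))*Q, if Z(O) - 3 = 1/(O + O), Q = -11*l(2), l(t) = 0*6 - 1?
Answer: -1221/8 ≈ -152.63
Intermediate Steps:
l(t) = -1 (l(t) = 0 - 1 = -1)
Q = 11 (Q = -11*(-1) = 11)
Z(O) = 3 + 1/(2*O) (Z(O) = 3 + 1/(O + O) = 3 + 1/(2*O))
((175 - 1*192) + Z(10 - 1*6))*Q = ((175 - 1*192) + (3 + 1/(2*(10 - 1*6))))*11 = ((175 - 192) + (3 + 1/(2*(10 - 6))))*11 = (-17 + (3 + (½)/4))*11 = (-17 + (3 + (½)*(¼)))*11 = (-17 + (3 + ⅛))*11 = (-17 + 25/8)*11 = -111/8*11 = -1221/8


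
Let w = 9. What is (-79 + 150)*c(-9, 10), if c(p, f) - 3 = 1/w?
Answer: 1988/9 ≈ 220.89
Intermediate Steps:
c(p, f) = 28/9 (c(p, f) = 3 + 1/9 = 28/9)
(-79 + 150)*c(-9, 10) = (-79 + 150)*(28/9) = 71*(28/9) = 1988/9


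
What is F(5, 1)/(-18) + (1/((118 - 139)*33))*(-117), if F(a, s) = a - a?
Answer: 13/77 ≈ 0.16883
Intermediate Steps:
F(a, s) = 0
F(5, 1)/(-18) + (1/((118 - 139)*33))*(-117) = 0/(-18) + (1/((118 - 139)*33))*(-117) = 0*(-1/18) + ((1/33)/(-21))*(-117) = 0 - 1/21*1/33*(-117) = 0 - 1/693*(-117) = 0 + 13/77 = 13/77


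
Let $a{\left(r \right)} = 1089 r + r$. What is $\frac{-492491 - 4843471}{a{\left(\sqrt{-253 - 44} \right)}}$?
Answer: $\frac{889327 i \sqrt{33}}{17985} \approx 284.06 i$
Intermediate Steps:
$a{\left(r \right)} = 1090 r$
$\frac{-492491 - 4843471}{a{\left(\sqrt{-253 - 44} \right)}} = \frac{-492491 - 4843471}{1090 \sqrt{-253 - 44}} = - \frac{5335962}{1090 \sqrt{-297}} = - \frac{5335962}{1090 \cdot 3 i \sqrt{33}} = - \frac{5335962}{3270 i \sqrt{33}} = - 5335962 \left(- \frac{i \sqrt{33}}{107910}\right) = \frac{889327 i \sqrt{33}}{17985}$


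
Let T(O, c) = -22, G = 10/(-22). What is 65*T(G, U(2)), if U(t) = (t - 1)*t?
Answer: -1430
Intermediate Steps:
G = -5/11 (G = 10*(-1/22) = -5/11 ≈ -0.45455)
U(t) = t*(-1 + t) (U(t) = (-1 + t)*t = t*(-1 + t))
65*T(G, U(2)) = 65*(-22) = -1430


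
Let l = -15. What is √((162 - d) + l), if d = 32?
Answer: √115 ≈ 10.724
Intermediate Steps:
√((162 - d) + l) = √((162 - 1*32) - 15) = √((162 - 32) - 15) = √(130 - 15) = √115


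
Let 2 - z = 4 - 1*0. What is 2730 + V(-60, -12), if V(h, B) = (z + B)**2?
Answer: 2926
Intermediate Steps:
z = -2 (z = 2 - (4 - 1*0) = 2 - (4 + 0) = 2 - 1*4 = 2 - 4 = -2)
V(h, B) = (-2 + B)**2
2730 + V(-60, -12) = 2730 + (-2 - 12)**2 = 2730 + (-14)**2 = 2730 + 196 = 2926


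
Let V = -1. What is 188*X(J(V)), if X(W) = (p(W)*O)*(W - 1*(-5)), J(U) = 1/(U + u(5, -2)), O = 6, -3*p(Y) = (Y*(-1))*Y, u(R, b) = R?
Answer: 987/8 ≈ 123.38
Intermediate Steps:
p(Y) = Y²/3 (p(Y) = -Y*(-1)*Y/3 = -(-Y)*Y/3 = -(-1)*Y²/3 = Y²/3)
J(U) = 1/(5 + U) (J(U) = 1/(U + 5) = 1/(5 + U))
X(W) = 2*W²*(5 + W) (X(W) = ((W²/3)*6)*(W - 1*(-5)) = (2*W²)*(W + 5) = (2*W²)*(5 + W) = 2*W²*(5 + W))
188*X(J(V)) = 188*(2*(1/(5 - 1))²*(5 + 1/(5 - 1))) = 188*(2*(1/4)²*(5 + 1/4)) = 188*(2*(¼)²*(5 + ¼)) = 188*(2*(1/16)*(21/4)) = 188*(21/32) = 987/8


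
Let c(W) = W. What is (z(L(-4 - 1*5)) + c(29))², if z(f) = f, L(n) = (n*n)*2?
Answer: 36481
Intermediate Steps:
L(n) = 2*n² (L(n) = n²*2 = 2*n²)
(z(L(-4 - 1*5)) + c(29))² = (2*(-4 - 1*5)² + 29)² = (2*(-4 - 5)² + 29)² = (2*(-9)² + 29)² = (2*81 + 29)² = (162 + 29)² = 191² = 36481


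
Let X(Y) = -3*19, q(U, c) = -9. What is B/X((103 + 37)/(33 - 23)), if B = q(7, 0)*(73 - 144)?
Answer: -213/19 ≈ -11.211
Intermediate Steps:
X(Y) = -57
B = 639 (B = -9*(73 - 144) = -9*(-71) = 639)
B/X((103 + 37)/(33 - 23)) = 639/(-57) = 639*(-1/57) = -213/19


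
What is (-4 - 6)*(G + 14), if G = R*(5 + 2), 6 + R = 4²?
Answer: -840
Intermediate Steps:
R = 10 (R = -6 + 4² = -6 + 16 = 10)
G = 70 (G = 10*(5 + 2) = 10*7 = 70)
(-4 - 6)*(G + 14) = (-4 - 6)*(70 + 14) = -10*84 = -840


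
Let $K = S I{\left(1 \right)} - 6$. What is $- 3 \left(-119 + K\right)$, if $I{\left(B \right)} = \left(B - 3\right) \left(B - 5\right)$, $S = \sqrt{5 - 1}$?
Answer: $327$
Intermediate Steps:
$S = 2$ ($S = \sqrt{4} = 2$)
$I{\left(B \right)} = \left(-5 + B\right) \left(-3 + B\right)$ ($I{\left(B \right)} = \left(-3 + B\right) \left(-5 + B\right) = \left(-5 + B\right) \left(-3 + B\right)$)
$K = 10$ ($K = 2 \left(15 + 1^{2} - 8\right) - 6 = 2 \left(15 + 1 - 8\right) - 6 = 2 \cdot 8 - 6 = 16 - 6 = 10$)
$- 3 \left(-119 + K\right) = - 3 \left(-119 + 10\right) = \left(-3\right) \left(-109\right) = 327$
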